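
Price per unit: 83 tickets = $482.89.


Unit rate = total / quantity
= 482.89 / 83
= $5.82 per unit

$5.82 per unit


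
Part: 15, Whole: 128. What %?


Percentage = (part / whole) × 100
= (15 / 128) × 100
≈ 11.72%

11.72%


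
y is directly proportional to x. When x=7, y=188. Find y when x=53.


Direct proportion: y/x = constant
k = 188/7 ≈ 26.8571
y₂ = k × 53 = 188 × 53 / 7 = 9964/7
≈ 1423.43

1423.43


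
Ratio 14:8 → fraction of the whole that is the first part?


Total parts = 14 + 8 = 22
First part: 14/22 = 7/11
= 7/11

7/11


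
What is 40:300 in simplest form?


GCD(40, 300) = 20
40/20 : 300/20
= 2:15

2:15


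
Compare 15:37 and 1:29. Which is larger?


15/37 = 0.4054
1/29 = 0.0345
0.4054 > 0.0345, so 15:37 is greater
= 15:37

15:37


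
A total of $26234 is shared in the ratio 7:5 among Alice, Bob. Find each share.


Total parts = 7 + 5 = 12
Alice: 26234 × 7/12 = 15303.17
Bob: 26234 × 5/12 = 10930.83
= Alice: $15303.17, Bob: $10930.83

Alice: $15303.17, Bob: $10930.83


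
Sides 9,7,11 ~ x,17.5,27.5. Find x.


Scale factor = 17.5/7 = 2.5
Missing side = 9 × 2.5
= 22.5

22.5


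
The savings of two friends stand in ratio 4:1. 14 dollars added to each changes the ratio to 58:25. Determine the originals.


Let A = 4k, B = 1k.
(4k + 14) / (1k + 14) = 58/25
Cross-multiply: 25(4k + 14) = 58(1k + 14)
100k + 350 = 58k + 812
100k - 58k = 812 - 350
42k = 462
k = 462/42 = 11
A = 4×11 = 44, B = 1×11 = 11
= A = 44, B = 11

A = 44, B = 11


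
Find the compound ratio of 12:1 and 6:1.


Compound ratio = (12×6) : (1×1)
= 72:1
GCD = 1
= 72:1

72:1


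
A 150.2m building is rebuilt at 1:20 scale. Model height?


Model size = real / scale
= 150.2 / 20
= 7.5100 m

7.5100 m


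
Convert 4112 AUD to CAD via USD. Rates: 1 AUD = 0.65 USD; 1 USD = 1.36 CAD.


Step 1: 4112 AUD × 0.65 = 2672.80 USD
Step 2: 2672.80 USD × 1.36 = 3635.01 CAD
Implied rate AUD→CAD = 0.65 × 1.36 = 0.8840
= 3635.01 CAD

3635.01 CAD


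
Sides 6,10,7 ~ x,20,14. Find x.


Scale factor = 20/10 = 2
Missing side = 6 × 2
= 12.0

12.0


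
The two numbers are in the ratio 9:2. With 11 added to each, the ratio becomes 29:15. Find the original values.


Let A = 9k, B = 2k.
(9k + 11) / (2k + 11) = 29/15
Cross-multiply: 15(9k + 11) = 29(2k + 11)
135k + 165 = 58k + 319
135k - 58k = 319 - 165
77k = 154
k = 154/77 = 2
A = 9×2 = 18, B = 2×2 = 4
= A = 18, B = 4

A = 18, B = 4


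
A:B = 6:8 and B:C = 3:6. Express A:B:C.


Match B: multiply A:B by 3 → 18:24
Multiply B:C by 8 → 24:48
Combined: 18:24:48
GCD = 6
= 3:4:8

3:4:8


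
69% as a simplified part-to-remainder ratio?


69% means 69 parts out of 100; remainder = 31
Part : remainder = 69:31
GCD = 1
= 69:31

69:31


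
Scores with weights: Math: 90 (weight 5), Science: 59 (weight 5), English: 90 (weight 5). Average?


Numerator = 90×5 + 59×5 + 90×5
= 450 + 295 + 450
= 1195
Total weight = 15
Weighted avg = 1195/15
= 79.67

79.67


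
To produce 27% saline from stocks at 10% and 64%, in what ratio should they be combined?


Let x parts of 10% mix with y parts of 64%.
10x + 64y = 27(x + y)
10x + 64y = 27x + 27y
x(10 - 27) = y(27 - 64)
x/y = (64 - 27)/(27 - 10) = 37/17
Simplify: 37:17
= 37:17

37:17


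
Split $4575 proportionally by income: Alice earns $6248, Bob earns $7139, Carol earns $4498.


Total income = 6248 + 7139 + 4498 = $17885
Alice: $4575 × 6248/17885 = $1598.24
Bob: $4575 × 7139/17885 = $1826.16
Carol: $4575 × 4498/17885 = $1150.59
= Alice: $1598.24, Bob: $1826.16, Carol: $1150.59

Alice: $1598.24, Bob: $1826.16, Carol: $1150.59


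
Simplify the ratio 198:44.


GCD(198, 44) = 22
198/22 : 44/22
= 9:2

9:2


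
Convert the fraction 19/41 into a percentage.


Percentage = (part / whole) × 100
= (19 / 41) × 100
≈ 46.34%

46.34%


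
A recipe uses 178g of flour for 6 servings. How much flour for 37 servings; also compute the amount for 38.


Direct proportion: y/x = constant
k = 178/6 ≈ 29.6667
y at x=37: k × 37 = 178 × 37 / 6 = 6586/6 ≈ 1097.67
y at x=38: k × 38 = 178 × 38 / 6 = 6764/6 ≈ 1127.33
= 1097.67 and 1127.33

1097.67 and 1127.33


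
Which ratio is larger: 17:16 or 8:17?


17/16 = 1.0625
8/17 = 0.4706
1.0625 > 0.4706, so 17:16 is greater
= 17:16

17:16


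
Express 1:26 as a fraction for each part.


Total parts = 1 + 26 = 27
First part: 1/27 = 1/27
Second part: 26/27 = 26/27
= 1/27 and 26/27

1/27 and 26/27


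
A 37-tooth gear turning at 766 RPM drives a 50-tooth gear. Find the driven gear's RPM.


Gear ratio = 37:50 = 37:50
RPM_B = RPM_A × (teeth_A / teeth_B)
= 766 × (37/50)
= 566.8 RPM

566.8 RPM


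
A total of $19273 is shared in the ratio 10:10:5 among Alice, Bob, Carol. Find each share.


Total parts = 10 + 10 + 5 = 25
Alice: 19273 × 10/25 = 7709.20
Bob: 19273 × 10/25 = 7709.20
Carol: 19273 × 5/25 = 3854.60
= Alice: $7709.20, Bob: $7709.20, Carol: $3854.60

Alice: $7709.20, Bob: $7709.20, Carol: $3854.60


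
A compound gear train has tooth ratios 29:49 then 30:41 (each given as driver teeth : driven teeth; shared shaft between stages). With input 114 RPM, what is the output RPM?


Stage 1: RPM_B = RPM_A × t_A/t_B = 114 × 29/49 = 3306/49 ≈ 67.47
B and C share a shaft → RPM_C = RPM_B
Stage 2: RPM_D = RPM_C × t_C/t_D = RPM_A × (t_A×t_C)/(t_B×t_D)
Overall ratio = (29×30)/(49×41) = 870/2009
RPM_D = 114 × 870/2009 = 99180/2009
≈ 49.37 RPM

49.37 RPM


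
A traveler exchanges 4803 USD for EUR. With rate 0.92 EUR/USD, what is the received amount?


Amount × rate = 4803 × 0.92
= 4418.76 EUR

4418.76 EUR


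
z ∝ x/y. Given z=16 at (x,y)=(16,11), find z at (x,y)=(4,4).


z = k·x/y
Solve for k using the known point: k = z·y/x = 16×11/16 = 176/16 = 11.0000
Now evaluate at x=4, y=4:
z = k × 4 / 4 = (176 × 4) / (16 × 4) = 704/64
= 11.0000

11.0000


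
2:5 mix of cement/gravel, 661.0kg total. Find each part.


Total parts = 2 + 5 = 7
cement: 661.0 × 2/7 = 188.9kg
gravel: 661.0 × 5/7 = 472.1kg
= 188.9kg and 472.1kg

188.9kg and 472.1kg


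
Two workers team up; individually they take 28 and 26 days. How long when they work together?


Rate of A = 1/28 per day
Rate of B = 1/26 per day
Combined rate = 1/28 + 1/26 = 54/728 ≈ 0.0742 per day
Days = 1 / combined rate = 728/54
≈ 13.48 days

13.48 days


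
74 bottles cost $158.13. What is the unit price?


Unit rate = total / quantity
= 158.13 / 74
= $2.14 per unit

$2.14 per unit


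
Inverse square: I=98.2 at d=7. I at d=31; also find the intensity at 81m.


I₁d₁² = I₂d₂²
I at 31m = 98.2 × (7/31)² = 98.2 × 49/961 = 4811.8/961 ≈ 5.0071
I at 81m = 98.2 × (7/81)² = 98.2 × 49/6561 = 4811.8/6561 ≈ 0.7334
= 5.0071 and 0.7334

5.0071 and 0.7334


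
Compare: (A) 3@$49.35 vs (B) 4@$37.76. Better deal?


Deal A: $49.35/3 = $16.4500/unit
Deal B: $37.76/4 = $9.4400/unit
B is cheaper per unit
= Deal B

Deal B


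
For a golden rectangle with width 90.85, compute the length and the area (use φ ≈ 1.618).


φ = (1 + √5) / 2 ≈ 1.618
Length = width × φ = 90.85 × 1.618 = 146.9953
≈ 147.00
Area = width × length = 90.85 × 146.9953 = 13354.523005 ≈ 13354.52
= Length: 147.00, Area: 13354.52

Length: 147.00, Area: 13354.52


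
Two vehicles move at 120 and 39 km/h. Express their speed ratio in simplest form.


Ratio = 120:39
GCD = 3
Simplified = 40:13
Time ratio (same distance) = 13:40
Speed ratio = 40:13

40:13


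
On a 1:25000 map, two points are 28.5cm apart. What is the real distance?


Real distance = map distance × scale
= 28.5cm × 25000
= 712500 cm = 7125.0 m
= 7.125 km

7.125 km


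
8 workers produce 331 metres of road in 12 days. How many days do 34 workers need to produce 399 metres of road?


Days ∝ work / workers, so d₂ = d₁ × (m₁/m₂) × (w₂/w₁)
Workers factor (inverse): 8/34 ≈ 0.2353
Work factor (direct): 399/331 ≈ 1.2054
d₂ = 12 × 8/34 × 399/331 = (12 × 8 × 399) / (34 × 331) = 38304/11254
≈ 3.40 days

3.40 days


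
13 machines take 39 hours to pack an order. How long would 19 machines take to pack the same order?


Inverse proportion: x × y = constant
k = 13 × 39 = 507
y₂ = k / 19 = 507 / 19
= 26.68

26.68


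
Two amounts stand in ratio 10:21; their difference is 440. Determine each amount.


Let A = 10k, B = 21k.
21k - 10k = 440
11k = 440 → k = 440/11 = 40
A = 10×40 = 400, B = 21×40 = 840
= A = 400, B = 840

A = 400, B = 840


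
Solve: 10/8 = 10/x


Cross multiply: 10 × x = 8 × 10
10x = 80
x = 80 / 10
= 8.00

8.00


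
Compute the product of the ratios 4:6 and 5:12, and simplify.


Compound ratio = (4×5) : (6×12)
= 20:72
GCD = 4
= 5:18

5:18


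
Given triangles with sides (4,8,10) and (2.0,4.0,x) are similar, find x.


Scale factor = 2.0/4 = 0.5
Missing side = 10 × 0.5
= 5.0

5.0


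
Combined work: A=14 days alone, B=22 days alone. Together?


Rate of A = 1/14 per day
Rate of B = 1/22 per day
Combined rate = 1/14 + 1/22 = 36/308 ≈ 0.1169 per day
Days = 1 / combined rate = 308/36
≈ 8.56 days

8.56 days


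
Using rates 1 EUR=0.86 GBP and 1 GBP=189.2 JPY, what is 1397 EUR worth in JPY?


Step 1: 1397 EUR × 0.86 = 1201.42 GBP
Step 2: 1201.42 GBP × 189.2 = 227308.66 JPY
Implied rate EUR→JPY = 0.86 × 189.2 = 162.7120
= 227308.66 JPY

227308.66 JPY


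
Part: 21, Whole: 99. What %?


Percentage = (part / whole) × 100
= (21 / 99) × 100
≈ 21.21%

21.21%


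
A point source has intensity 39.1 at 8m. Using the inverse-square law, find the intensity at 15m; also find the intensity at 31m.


I₁d₁² = I₂d₂²
I at 15m = 39.1 × (8/15)² = 39.1 × 64/225 = 2502.4/225 ≈ 11.1218
I at 31m = 39.1 × (8/31)² = 39.1 × 64/961 = 2502.4/961 ≈ 2.6040
= 11.1218 and 2.6040

11.1218 and 2.6040


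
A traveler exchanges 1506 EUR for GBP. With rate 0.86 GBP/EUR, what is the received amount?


Amount × rate = 1506 × 0.86
= 1295.16 GBP

1295.16 GBP


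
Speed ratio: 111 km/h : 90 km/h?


Ratio = 111:90
GCD = 3
Simplified = 37:30
Time ratio (same distance) = 30:37
Speed ratio = 37:30

37:30


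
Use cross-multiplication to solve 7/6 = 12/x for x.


Cross multiply: 7 × x = 6 × 12
7x = 72
x = 72 / 7
= 10.29

10.29


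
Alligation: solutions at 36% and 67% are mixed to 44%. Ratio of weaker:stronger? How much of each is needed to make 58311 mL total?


Let x parts of 36% mix with y parts of 67%.
36x + 67y = 44(x + y)
36x + 67y = 44x + 44y
x(36 - 44) = y(44 - 67)
x/y = (67 - 44)/(44 - 36) = 23/8
Simplify: 23:8
Total parts = 31; one part = 58311/31 = 1881.00 mL
36% solution: 23×1881.00 = 43263.00 mL
67% solution: 8×1881.00 = 15048.00 mL
= ratio 23:8; 43263.00 mL and 15048.00 mL

ratio 23:8; 43263.00 mL and 15048.00 mL


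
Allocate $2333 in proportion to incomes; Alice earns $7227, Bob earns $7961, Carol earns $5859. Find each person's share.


Total income = 7227 + 7961 + 5859 = $21047
Alice: $2333 × 7227/21047 = $801.09
Bob: $2333 × 7961/21047 = $882.45
Carol: $2333 × 5859/21047 = $649.45
= Alice: $801.09, Bob: $882.45, Carol: $649.45

Alice: $801.09, Bob: $882.45, Carol: $649.45


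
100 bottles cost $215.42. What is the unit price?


Unit rate = total / quantity
= 215.42 / 100
= $2.15 per unit

$2.15 per unit


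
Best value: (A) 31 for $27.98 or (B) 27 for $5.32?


Deal A: $27.98/31 = $0.9026/unit
Deal B: $5.32/27 = $0.1970/unit
B is cheaper per unit
= Deal B

Deal B


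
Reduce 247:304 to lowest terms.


GCD(247, 304) = 19
247/19 : 304/19
= 13:16

13:16


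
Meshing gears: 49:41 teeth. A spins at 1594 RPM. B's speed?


Gear ratio = 49:41 = 49:41
RPM_B = RPM_A × (teeth_A / teeth_B)
= 1594 × (49/41)
= 1905.0 RPM

1905.0 RPM


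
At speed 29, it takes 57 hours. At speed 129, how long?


Inverse proportion: x × y = constant
k = 29 × 57 = 1653
y₂ = k / 129 = 1653 / 129
= 12.81

12.81


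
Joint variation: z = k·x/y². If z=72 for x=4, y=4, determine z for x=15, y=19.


z = k·x/y²
Solve for k using the known point: k = z·y²/x = 72×16/4 = 1152/4 = 288.0000
Now evaluate at x=15, y=19:
z = k × 15 / 361 = (1152 × 15) / (4 × 361) = 17280/1444
≈ 11.9668

11.9668


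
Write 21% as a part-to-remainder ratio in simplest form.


21% means 21 parts out of 100; remainder = 79
Part : remainder = 21:79
GCD = 1
= 21:79

21:79


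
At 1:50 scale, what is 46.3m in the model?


Model size = real / scale
= 46.3 / 50
= 0.9260 m

0.9260 m


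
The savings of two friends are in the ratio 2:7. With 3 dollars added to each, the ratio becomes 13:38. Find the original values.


Let A = 2k, B = 7k.
(2k + 3) / (7k + 3) = 13/38
Cross-multiply: 38(2k + 3) = 13(7k + 3)
76k + 114 = 91k + 39
76k - 91k = 39 - 114
-15k = -75
k = -75/-15 = 5
A = 2×5 = 10, B = 7×5 = 35
= A = 10, B = 35

A = 10, B = 35


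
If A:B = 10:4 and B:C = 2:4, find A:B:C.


Match B: multiply A:B by 2 → 20:8
Multiply B:C by 4 → 8:16
Combined: 20:8:16
GCD = 4
= 5:2:4

5:2:4


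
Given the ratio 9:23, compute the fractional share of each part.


Total parts = 9 + 23 = 32
First part: 9/32 = 9/32
Second part: 23/32 = 23/32
= 9/32 and 23/32

9/32 and 23/32


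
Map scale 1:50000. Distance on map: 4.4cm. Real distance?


Real distance = map distance × scale
= 4.4cm × 50000
= 220000 cm = 2200.0 m
= 2.200 km

2.200 km


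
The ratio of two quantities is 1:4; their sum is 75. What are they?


Let A = 1k, B = 4k.
1k + 4k = 75
5k = 75 → k = 75/5 = 15
A = 1×15 = 15, B = 4×15 = 60
= A = 15, B = 60

A = 15, B = 60


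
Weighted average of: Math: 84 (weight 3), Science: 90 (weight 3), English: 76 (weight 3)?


Numerator = 84×3 + 90×3 + 76×3
= 252 + 270 + 228
= 750
Total weight = 9
Weighted avg = 750/9
= 83.33

83.33


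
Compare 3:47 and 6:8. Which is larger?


3/47 = 0.0638
6/8 = 0.7500
0.0638 < 0.7500, so 3:47 is less
= 6:8

6:8


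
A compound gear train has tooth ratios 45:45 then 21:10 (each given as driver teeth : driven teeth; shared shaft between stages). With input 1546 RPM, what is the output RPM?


Stage 1: RPM_B = RPM_A × t_A/t_B = 1546 × 45/45 = 69570/45 = 1546.00
B and C share a shaft → RPM_C = RPM_B
Stage 2: RPM_D = RPM_C × t_C/t_D = RPM_A × (t_A×t_C)/(t_B×t_D)
Overall ratio = (45×21)/(45×10) = 945/450
RPM_D = 1546 × 945/450 = 1460970/450
= 3246.60 RPM

3246.60 RPM


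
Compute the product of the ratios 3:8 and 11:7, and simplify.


Compound ratio = (3×11) : (8×7)
= 33:56
GCD = 1
= 33:56

33:56


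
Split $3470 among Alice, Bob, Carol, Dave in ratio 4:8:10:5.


Total parts = 4 + 8 + 10 + 5 = 27
Alice: 3470 × 4/27 = 514.07
Bob: 3470 × 8/27 = 1028.15
Carol: 3470 × 10/27 = 1285.19
Dave: 3470 × 5/27 = 642.59
= Alice: $514.07, Bob: $1028.15, Carol: $1285.19, Dave: $642.59

Alice: $514.07, Bob: $1028.15, Carol: $1285.19, Dave: $642.59


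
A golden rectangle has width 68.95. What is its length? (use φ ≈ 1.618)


φ = (1 + √5) / 2 ≈ 1.618
Length = width × φ = 68.95 × 1.618 = 111.5611
≈ 111.56

111.56


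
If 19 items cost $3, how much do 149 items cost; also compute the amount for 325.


Direct proportion: y/x = constant
k = 3/19 ≈ 0.1579
y at x=149: k × 149 = 3 × 149 / 19 = 447/19 ≈ 23.53
y at x=325: k × 325 = 3 × 325 / 19 = 975/19 ≈ 51.32
= 23.53 and 51.32

23.53 and 51.32


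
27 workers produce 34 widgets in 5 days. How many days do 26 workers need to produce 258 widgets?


Days ∝ work / workers, so d₂ = d₁ × (m₁/m₂) × (w₂/w₁)
Workers factor (inverse): 27/26 ≈ 1.0385
Work factor (direct): 258/34 ≈ 7.5882
d₂ = 5 × 27/26 × 258/34 = (5 × 27 × 258) / (26 × 34) = 34830/884
≈ 39.40 days

39.40 days


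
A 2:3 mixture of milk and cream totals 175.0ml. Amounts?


Total parts = 2 + 3 = 5
milk: 175.0 × 2/5 = 70.0ml
cream: 175.0 × 3/5 = 105.0ml
= 70.0ml and 105.0ml

70.0ml and 105.0ml


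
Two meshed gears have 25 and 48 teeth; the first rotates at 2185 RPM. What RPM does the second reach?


Gear ratio = 25:48 = 25:48
RPM_B = RPM_A × (teeth_A / teeth_B)
= 2185 × (25/48)
= 1138.0 RPM

1138.0 RPM


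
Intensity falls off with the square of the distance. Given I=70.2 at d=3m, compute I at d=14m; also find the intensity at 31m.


I₁d₁² = I₂d₂²
I at 14m = 70.2 × (3/14)² = 70.2 × 9/196 = 631.8/196 ≈ 3.2235
I at 31m = 70.2 × (3/31)² = 70.2 × 9/961 = 631.8/961 ≈ 0.6574
= 3.2235 and 0.6574

3.2235 and 0.6574


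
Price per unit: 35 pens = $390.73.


Unit rate = total / quantity
= 390.73 / 35
= $11.16 per unit

$11.16 per unit


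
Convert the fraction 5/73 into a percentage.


Percentage = (part / whole) × 100
= (5 / 73) × 100
≈ 6.85%

6.85%


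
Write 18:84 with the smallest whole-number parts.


GCD(18, 84) = 6
18/6 : 84/6
= 3:14

3:14


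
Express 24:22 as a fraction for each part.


Total parts = 24 + 22 = 46
First part: 24/46 = 12/23
Second part: 22/46 = 11/23
= 12/23 and 11/23

12/23 and 11/23


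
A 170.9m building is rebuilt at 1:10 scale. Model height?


Model size = real / scale
= 170.9 / 10
= 17.0900 m

17.0900 m


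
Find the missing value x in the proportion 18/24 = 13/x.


Cross multiply: 18 × x = 24 × 13
18x = 312
x = 312 / 18
= 17.33

17.33


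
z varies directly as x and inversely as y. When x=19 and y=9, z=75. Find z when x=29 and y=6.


z = k·x/y
Solve for k using the known point: k = z·y/x = 75×9/19 = 675/19 ≈ 35.5263
Now evaluate at x=29, y=6:
z = k × 29 / 6 = (675 × 29) / (19 × 6) = 19575/114
≈ 171.7105

171.7105


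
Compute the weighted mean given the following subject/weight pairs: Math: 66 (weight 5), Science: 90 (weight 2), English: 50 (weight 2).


Numerator = 66×5 + 90×2 + 50×2
= 330 + 180 + 100
= 610
Total weight = 9
Weighted avg = 610/9
= 67.78

67.78


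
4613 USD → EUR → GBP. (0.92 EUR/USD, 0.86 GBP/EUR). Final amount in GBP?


Step 1: 4613 USD × 0.92 = 4243.96 EUR
Step 2: 4243.96 EUR × 0.86 = 3649.81 GBP
Implied rate USD→GBP = 0.92 × 0.86 = 0.7912
= 3649.81 GBP

3649.81 GBP


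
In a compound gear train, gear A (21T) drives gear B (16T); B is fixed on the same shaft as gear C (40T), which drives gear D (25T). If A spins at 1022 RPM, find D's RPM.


Stage 1: RPM_B = RPM_A × t_A/t_B = 1022 × 21/16 = 21462/16 ≈ 1341.38
B and C share a shaft → RPM_C = RPM_B
Stage 2: RPM_D = RPM_C × t_C/t_D = RPM_A × (t_A×t_C)/(t_B×t_D)
Overall ratio = (21×40)/(16×25) = 840/400
RPM_D = 1022 × 840/400 = 858480/400
= 2146.20 RPM

2146.20 RPM


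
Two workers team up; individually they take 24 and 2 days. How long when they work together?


Rate of A = 1/24 per day
Rate of B = 1/2 per day
Combined rate = 1/24 + 1/2 = 26/48 ≈ 0.5417 per day
Days = 1 / combined rate = 48/26
≈ 1.85 days

1.85 days


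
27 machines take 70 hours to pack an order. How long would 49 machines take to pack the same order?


Inverse proportion: x × y = constant
k = 27 × 70 = 1890
y₂ = k / 49 = 1890 / 49
= 38.57

38.57


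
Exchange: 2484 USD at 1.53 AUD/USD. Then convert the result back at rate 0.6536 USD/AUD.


Amount × rate = 2484 × 1.53 = 3800.52 AUD
Round-trip: 3800.52 × 0.6536 = 2484.02 USD
= 3800.52 AUD, then 2484.02 USD

3800.52 AUD, then 2484.02 USD


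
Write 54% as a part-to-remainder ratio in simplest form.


54% means 54 parts out of 100; remainder = 46
Part : remainder = 54:46
GCD = 2
= 27:23

27:23


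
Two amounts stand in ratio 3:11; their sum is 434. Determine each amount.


Let A = 3k, B = 11k.
3k + 11k = 434
14k = 434 → k = 434/14 = 31
A = 3×31 = 93, B = 11×31 = 341
= A = 93, B = 341

A = 93, B = 341


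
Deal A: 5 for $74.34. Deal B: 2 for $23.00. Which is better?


Deal A: $74.34/5 = $14.8680/unit
Deal B: $23.00/2 = $11.5000/unit
B is cheaper per unit
= Deal B

Deal B


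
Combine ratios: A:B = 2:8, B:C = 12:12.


Match B: multiply A:B by 12 → 24:96
Multiply B:C by 8 → 96:96
Combined: 24:96:96
GCD = 24
= 1:4:4

1:4:4


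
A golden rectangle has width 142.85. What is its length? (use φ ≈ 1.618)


φ = (1 + √5) / 2 ≈ 1.618
Length = width × φ = 142.85 × 1.618 = 231.1313
≈ 231.13

231.13


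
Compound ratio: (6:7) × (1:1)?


Compound ratio = (6×1) : (7×1)
= 6:7
GCD = 1
= 6:7

6:7


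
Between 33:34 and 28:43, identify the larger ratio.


33/34 = 0.9706
28/43 = 0.6512
0.9706 > 0.6512, so 33:34 is greater
= 33:34

33:34


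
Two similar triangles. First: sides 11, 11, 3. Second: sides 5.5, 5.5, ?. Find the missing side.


Scale factor = 5.5/11 = 0.5
Missing side = 3 × 0.5
= 1.5

1.5


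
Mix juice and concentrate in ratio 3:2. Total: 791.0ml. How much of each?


Total parts = 3 + 2 = 5
juice: 791.0 × 3/5 = 474.6ml
concentrate: 791.0 × 2/5 = 316.4ml
= 474.6ml and 316.4ml

474.6ml and 316.4ml


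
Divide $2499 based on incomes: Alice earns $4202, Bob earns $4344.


Total income = 4202 + 4344 = $8546
Alice: $2499 × 4202/8546 = $1228.74
Bob: $2499 × 4344/8546 = $1270.26
= Alice: $1228.74, Bob: $1270.26

Alice: $1228.74, Bob: $1270.26


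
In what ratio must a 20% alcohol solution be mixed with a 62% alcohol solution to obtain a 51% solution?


Let x parts of 20% mix with y parts of 62%.
20x + 62y = 51(x + y)
20x + 62y = 51x + 51y
x(20 - 51) = y(51 - 62)
x/y = (62 - 51)/(51 - 20) = 11/31
Simplify: 11:31
= 11:31

11:31


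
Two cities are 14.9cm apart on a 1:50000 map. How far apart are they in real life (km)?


Real distance = map distance × scale
= 14.9cm × 50000
= 745000 cm = 7450.0 m
= 7.450 km

7.450 km


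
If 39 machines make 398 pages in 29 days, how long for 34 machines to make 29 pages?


Days ∝ work / workers, so d₂ = d₁ × (m₁/m₂) × (w₂/w₁)
Workers factor (inverse): 39/34 ≈ 1.1471
Work factor (direct): 29/398 ≈ 0.0729
d₂ = 29 × 39/34 × 29/398 = (29 × 39 × 29) / (34 × 398) = 32799/13532
≈ 2.42 days

2.42 days


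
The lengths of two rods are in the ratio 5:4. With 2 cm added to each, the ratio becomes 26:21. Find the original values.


Let A = 5k, B = 4k.
(5k + 2) / (4k + 2) = 26/21
Cross-multiply: 21(5k + 2) = 26(4k + 2)
105k + 42 = 104k + 52
105k - 104k = 52 - 42
1k = 10
k = 10/1 = 10
A = 5×10 = 50, B = 4×10 = 40
= A = 50, B = 40

A = 50, B = 40


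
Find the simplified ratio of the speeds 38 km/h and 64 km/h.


Ratio = 38:64
GCD = 2
Simplified = 19:32
Time ratio (same distance) = 32:19
Speed ratio = 19:32

19:32


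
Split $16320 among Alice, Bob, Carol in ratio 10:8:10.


Total parts = 10 + 8 + 10 = 28
Alice: 16320 × 10/28 = 5828.57
Bob: 16320 × 8/28 = 4662.86
Carol: 16320 × 10/28 = 5828.57
= Alice: $5828.57, Bob: $4662.86, Carol: $5828.57

Alice: $5828.57, Bob: $4662.86, Carol: $5828.57


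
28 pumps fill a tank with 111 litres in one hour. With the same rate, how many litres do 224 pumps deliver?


Direct proportion: y/x = constant
k = 111/28 ≈ 3.9643
y₂ = k × 224 = 111 × 224 / 28 = 24864/28
= 888.00

888.00


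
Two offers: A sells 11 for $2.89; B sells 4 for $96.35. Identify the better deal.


Deal A: $2.89/11 = $0.2627/unit
Deal B: $96.35/4 = $24.0875/unit
A is cheaper per unit
= Deal A

Deal A


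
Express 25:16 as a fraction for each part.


Total parts = 25 + 16 = 41
First part: 25/41 = 25/41
Second part: 16/41 = 16/41
= 25/41 and 16/41

25/41 and 16/41


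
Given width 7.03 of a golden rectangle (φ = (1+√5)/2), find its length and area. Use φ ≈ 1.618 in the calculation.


φ = (1 + √5) / 2 ≈ 1.618
Length = width × φ = 7.03 × 1.618 = 11.37454
≈ 11.37
Area = width × length = 7.03 × 11.37454 = 79.9630162 ≈ 79.96
= Length: 11.37, Area: 79.96

Length: 11.37, Area: 79.96


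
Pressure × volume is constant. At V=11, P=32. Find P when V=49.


Inverse proportion: x × y = constant
k = 11 × 32 = 352
y₂ = k / 49 = 352 / 49
= 7.18

7.18


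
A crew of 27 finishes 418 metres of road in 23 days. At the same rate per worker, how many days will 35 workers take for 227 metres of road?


Days ∝ work / workers, so d₂ = d₁ × (m₁/m₂) × (w₂/w₁)
Workers factor (inverse): 27/35 ≈ 0.7714
Work factor (direct): 227/418 ≈ 0.5431
d₂ = 23 × 27/35 × 227/418 = (23 × 27 × 227) / (35 × 418) = 140967/14630
≈ 9.64 days

9.64 days


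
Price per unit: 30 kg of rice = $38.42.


Unit rate = total / quantity
= 38.42 / 30
= $1.28 per unit

$1.28 per unit


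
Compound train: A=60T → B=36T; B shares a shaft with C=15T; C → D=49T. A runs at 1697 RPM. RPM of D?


Stage 1: RPM_B = RPM_A × t_A/t_B = 1697 × 60/36 = 101820/36 ≈ 2828.33
B and C share a shaft → RPM_C = RPM_B
Stage 2: RPM_D = RPM_C × t_C/t_D = RPM_A × (t_A×t_C)/(t_B×t_D)
Overall ratio = (60×15)/(36×49) = 900/1764
RPM_D = 1697 × 900/1764 = 1527300/1764
≈ 865.82 RPM

865.82 RPM


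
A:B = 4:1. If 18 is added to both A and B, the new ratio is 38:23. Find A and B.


Let A = 4k, B = 1k.
(4k + 18) / (1k + 18) = 38/23
Cross-multiply: 23(4k + 18) = 38(1k + 18)
92k + 414 = 38k + 684
92k - 38k = 684 - 414
54k = 270
k = 270/54 = 5
A = 4×5 = 20, B = 1×5 = 5
= A = 20, B = 5

A = 20, B = 5


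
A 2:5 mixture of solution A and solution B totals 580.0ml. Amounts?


Total parts = 2 + 5 = 7
solution A: 580.0 × 2/7 = 165.7ml
solution B: 580.0 × 5/7 = 414.3ml
= 165.7ml and 414.3ml

165.7ml and 414.3ml


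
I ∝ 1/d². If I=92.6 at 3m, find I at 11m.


I₁d₁² = I₂d₂²
I₂ = I₁ × (d₁/d₂)²
= 92.6 × (3/11)²
= 92.6 × 9/121
= 833.4/121
≈ 6.8876

6.8876


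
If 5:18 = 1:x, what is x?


Cross multiply: 5 × x = 18 × 1
5x = 18
x = 18 / 5
= 3.60

3.60


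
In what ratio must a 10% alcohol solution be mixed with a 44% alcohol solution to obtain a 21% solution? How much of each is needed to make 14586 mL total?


Let x parts of 10% mix with y parts of 44%.
10x + 44y = 21(x + y)
10x + 44y = 21x + 21y
x(10 - 21) = y(21 - 44)
x/y = (44 - 21)/(21 - 10) = 23/11
Simplify: 23:11
Total parts = 34; one part = 14586/34 = 429.00 mL
10% solution: 23×429.00 = 9867.00 mL
44% solution: 11×429.00 = 4719.00 mL
= ratio 23:11; 9867.00 mL and 4719.00 mL

ratio 23:11; 9867.00 mL and 4719.00 mL


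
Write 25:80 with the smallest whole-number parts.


GCD(25, 80) = 5
25/5 : 80/5
= 5:16

5:16


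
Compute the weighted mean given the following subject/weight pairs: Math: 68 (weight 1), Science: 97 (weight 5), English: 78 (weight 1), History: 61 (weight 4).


Numerator = 68×1 + 97×5 + 78×1 + 61×4
= 68 + 485 + 78 + 244
= 875
Total weight = 11
Weighted avg = 875/11
= 79.55

79.55


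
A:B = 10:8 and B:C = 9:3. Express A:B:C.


Match B: multiply A:B by 9 → 90:72
Multiply B:C by 8 → 72:24
Combined: 90:72:24
GCD = 6
= 15:12:4

15:12:4


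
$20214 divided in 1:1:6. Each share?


Total parts = 1 + 1 + 6 = 8
Part 1: 20214 × 1/8 = 2526.75
Part 2: 20214 × 1/8 = 2526.75
Part 3: 20214 × 6/8 = 15160.50
= Part 1: $2526.75, Part 2: $2526.75, Part 3: $15160.50

Part 1: $2526.75, Part 2: $2526.75, Part 3: $15160.50


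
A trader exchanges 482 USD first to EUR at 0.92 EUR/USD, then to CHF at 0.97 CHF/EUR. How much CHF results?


Step 1: 482 USD × 0.92 = 443.44 EUR
Step 2: 443.44 EUR × 0.97 = 430.14 CHF
Implied rate USD→CHF = 0.92 × 0.97 = 0.8924
= 430.14 CHF

430.14 CHF


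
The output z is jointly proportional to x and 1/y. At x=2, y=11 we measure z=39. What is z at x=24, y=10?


z = k·x/y
Solve for k using the known point: k = z·y/x = 39×11/2 = 429/2 = 214.5000
Now evaluate at x=24, y=10:
z = k × 24 / 10 = (429 × 24) / (2 × 10) = 10296/20
= 514.8000

514.8000


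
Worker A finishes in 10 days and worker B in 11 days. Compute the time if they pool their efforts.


Rate of A = 1/10 per day
Rate of B = 1/11 per day
Combined rate = 1/10 + 1/11 = 21/110 ≈ 0.1909 per day
Days = 1 / combined rate = 110/21
≈ 5.24 days

5.24 days


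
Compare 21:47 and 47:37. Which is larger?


21/47 = 0.4468
47/37 = 1.2703
0.4468 < 1.2703, so 21:47 is less
= 47:37

47:37


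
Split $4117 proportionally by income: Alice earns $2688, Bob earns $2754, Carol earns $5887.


Total income = 2688 + 2754 + 5887 = $11329
Alice: $4117 × 2688/11329 = $976.83
Bob: $4117 × 2754/11329 = $1000.81
Carol: $4117 × 5887/11329 = $2139.36
= Alice: $976.83, Bob: $1000.81, Carol: $2139.36

Alice: $976.83, Bob: $1000.81, Carol: $2139.36


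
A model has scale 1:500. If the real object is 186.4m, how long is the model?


Model size = real / scale
= 186.4 / 500
= 0.3728 m

0.3728 m


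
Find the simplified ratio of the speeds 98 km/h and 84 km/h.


Ratio = 98:84
GCD = 14
Simplified = 7:6
Time ratio (same distance) = 6:7
Speed ratio = 7:6

7:6


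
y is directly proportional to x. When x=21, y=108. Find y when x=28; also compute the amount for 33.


Direct proportion: y/x = constant
k = 108/21 ≈ 5.1429
y at x=28: k × 28 = 108 × 28 / 21 = 3024/21 = 144.00
y at x=33: k × 33 = 108 × 33 / 21 = 3564/21 ≈ 169.71
= 144.00 and 169.71

144.00 and 169.71


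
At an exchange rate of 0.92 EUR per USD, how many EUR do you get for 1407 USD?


Amount × rate = 1407 × 0.92
= 1294.44 EUR

1294.44 EUR


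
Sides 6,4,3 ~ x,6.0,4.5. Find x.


Scale factor = 6.0/4 = 1.5
Missing side = 6 × 1.5
= 9.0

9.0


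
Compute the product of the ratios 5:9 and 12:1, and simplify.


Compound ratio = (5×12) : (9×1)
= 60:9
GCD = 3
= 20:3

20:3


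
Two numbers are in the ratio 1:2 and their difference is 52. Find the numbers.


Let A = 1k, B = 2k.
2k - 1k = 52
1k = 52 → k = 52/1 = 52
A = 1×52 = 52, B = 2×52 = 104
= A = 52, B = 104

A = 52, B = 104


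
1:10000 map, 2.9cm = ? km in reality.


Real distance = map distance × scale
= 2.9cm × 10000
= 29000 cm = 290.0 m
= 0.290 km

0.290 km


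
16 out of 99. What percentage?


Percentage = (part / whole) × 100
= (16 / 99) × 100
≈ 16.16%

16.16%


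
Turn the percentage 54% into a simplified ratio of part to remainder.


54% means 54 parts out of 100; remainder = 46
Part : remainder = 54:46
GCD = 2
= 27:23

27:23


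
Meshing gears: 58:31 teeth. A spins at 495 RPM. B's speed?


Gear ratio = 58:31 = 58:31
RPM_B = RPM_A × (teeth_A / teeth_B)
= 495 × (58/31)
= 926.1 RPM

926.1 RPM


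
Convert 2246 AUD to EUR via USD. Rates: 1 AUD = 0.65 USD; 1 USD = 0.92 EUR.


Step 1: 2246 AUD × 0.65 = 1459.90 USD
Step 2: 1459.90 USD × 0.92 = 1343.11 EUR
Implied rate AUD→EUR = 0.65 × 0.92 = 0.5980
= 1343.11 EUR

1343.11 EUR


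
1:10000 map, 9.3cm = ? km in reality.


Real distance = map distance × scale
= 9.3cm × 10000
= 93000 cm = 930.0 m
= 0.930 km

0.930 km


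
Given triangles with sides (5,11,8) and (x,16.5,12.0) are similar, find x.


Scale factor = 16.5/11 = 1.5
Missing side = 5 × 1.5
= 7.5

7.5


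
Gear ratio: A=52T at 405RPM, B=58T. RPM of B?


Gear ratio = 52:58 = 26:29
RPM_B = RPM_A × (teeth_A / teeth_B)
= 405 × (52/58)
= 363.1 RPM

363.1 RPM


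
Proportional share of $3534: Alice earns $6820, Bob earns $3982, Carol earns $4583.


Total income = 6820 + 3982 + 4583 = $15385
Alice: $3534 × 6820/15385 = $1566.58
Bob: $3534 × 3982/15385 = $914.68
Carol: $3534 × 4583/15385 = $1052.73
= Alice: $1566.58, Bob: $914.68, Carol: $1052.73

Alice: $1566.58, Bob: $914.68, Carol: $1052.73


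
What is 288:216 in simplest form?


GCD(288, 216) = 72
288/72 : 216/72
= 4:3

4:3


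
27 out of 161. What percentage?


Percentage = (part / whole) × 100
= (27 / 161) × 100
≈ 16.77%

16.77%


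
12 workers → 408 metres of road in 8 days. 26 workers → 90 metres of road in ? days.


Days ∝ work / workers, so d₂ = d₁ × (m₁/m₂) × (w₂/w₁)
Workers factor (inverse): 12/26 ≈ 0.4615
Work factor (direct): 90/408 ≈ 0.2206
d₂ = 8 × 12/26 × 90/408 = (8 × 12 × 90) / (26 × 408) = 8640/10608
≈ 0.81 days

0.81 days


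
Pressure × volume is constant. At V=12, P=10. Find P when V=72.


Inverse proportion: x × y = constant
k = 12 × 10 = 120
y₂ = k / 72 = 120 / 72
= 1.67

1.67


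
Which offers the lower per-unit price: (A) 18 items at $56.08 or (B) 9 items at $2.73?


Deal A: $56.08/18 = $3.1156/unit
Deal B: $2.73/9 = $0.3033/unit
B is cheaper per unit
= Deal B

Deal B


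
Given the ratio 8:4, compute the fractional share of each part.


Total parts = 8 + 4 = 12
First part: 8/12 = 2/3
Second part: 4/12 = 1/3
= 2/3 and 1/3

2/3 and 1/3


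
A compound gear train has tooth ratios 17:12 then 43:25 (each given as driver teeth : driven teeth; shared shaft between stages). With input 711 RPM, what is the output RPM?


Stage 1: RPM_B = RPM_A × t_A/t_B = 711 × 17/12 = 12087/12 = 1007.25
B and C share a shaft → RPM_C = RPM_B
Stage 2: RPM_D = RPM_C × t_C/t_D = RPM_A × (t_A×t_C)/(t_B×t_D)
Overall ratio = (17×43)/(12×25) = 731/300
RPM_D = 711 × 731/300 = 519741/300
= 1732.47 RPM

1732.47 RPM


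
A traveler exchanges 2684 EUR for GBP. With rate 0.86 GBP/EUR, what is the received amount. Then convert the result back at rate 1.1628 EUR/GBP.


Amount × rate = 2684 × 0.86 = 2308.24 GBP
Round-trip: 2308.24 × 1.1628 = 2684.02 EUR
= 2308.24 GBP, then 2684.02 EUR

2308.24 GBP, then 2684.02 EUR


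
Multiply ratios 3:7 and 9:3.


Compound ratio = (3×9) : (7×3)
= 27:21
GCD = 3
= 9:7

9:7


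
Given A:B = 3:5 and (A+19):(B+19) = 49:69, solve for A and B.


Let A = 3k, B = 5k.
(3k + 19) / (5k + 19) = 49/69
Cross-multiply: 69(3k + 19) = 49(5k + 19)
207k + 1311 = 245k + 931
207k - 245k = 931 - 1311
-38k = -380
k = -380/-38 = 10
A = 3×10 = 30, B = 5×10 = 50
= A = 30, B = 50

A = 30, B = 50


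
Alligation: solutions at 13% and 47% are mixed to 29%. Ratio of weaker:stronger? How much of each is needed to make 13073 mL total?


Let x parts of 13% mix with y parts of 47%.
13x + 47y = 29(x + y)
13x + 47y = 29x + 29y
x(13 - 29) = y(29 - 47)
x/y = (47 - 29)/(29 - 13) = 18/16
Simplify: 9:8
Total parts = 17; one part = 13073/17 = 769.00 mL
13% solution: 9×769.00 = 6921.00 mL
47% solution: 8×769.00 = 6152.00 mL
= ratio 9:8; 6921.00 mL and 6152.00 mL

ratio 9:8; 6921.00 mL and 6152.00 mL


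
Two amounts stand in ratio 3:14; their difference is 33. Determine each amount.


Let A = 3k, B = 14k.
14k - 3k = 33
11k = 33 → k = 33/11 = 3
A = 3×3 = 9, B = 14×3 = 42
= A = 9, B = 42

A = 9, B = 42


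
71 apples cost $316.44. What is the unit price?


Unit rate = total / quantity
= 316.44 / 71
= $4.46 per unit

$4.46 per unit


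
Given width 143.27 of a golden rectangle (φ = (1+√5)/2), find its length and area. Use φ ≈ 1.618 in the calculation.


φ = (1 + √5) / 2 ≈ 1.618
Length = width × φ = 143.27 × 1.618 = 231.81086
≈ 231.81
Area = width × length = 143.27 × 231.81086 = 33211.5419122 ≈ 33211.54
= Length: 231.81, Area: 33211.54

Length: 231.81, Area: 33211.54


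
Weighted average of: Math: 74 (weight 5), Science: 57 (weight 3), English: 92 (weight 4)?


Numerator = 74×5 + 57×3 + 92×4
= 370 + 171 + 368
= 909
Total weight = 12
Weighted avg = 909/12
= 75.75

75.75


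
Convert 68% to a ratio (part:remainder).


68% means 68 parts out of 100; remainder = 32
Part : remainder = 68:32
GCD = 4
= 17:8

17:8


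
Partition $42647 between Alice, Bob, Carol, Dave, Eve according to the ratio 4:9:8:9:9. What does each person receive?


Total parts = 4 + 9 + 8 + 9 + 9 = 39
Alice: 42647 × 4/39 = 4374.05
Bob: 42647 × 9/39 = 9841.62
Carol: 42647 × 8/39 = 8748.10
Dave: 42647 × 9/39 = 9841.62
Eve: 42647 × 9/39 = 9841.62
= Alice: $4374.05, Bob: $9841.62, Carol: $8748.10, Dave: $9841.62, Eve: $9841.62

Alice: $4374.05, Bob: $9841.62, Carol: $8748.10, Dave: $9841.62, Eve: $9841.62


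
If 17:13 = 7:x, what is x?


Cross multiply: 17 × x = 13 × 7
17x = 91
x = 91 / 17
= 5.35

5.35


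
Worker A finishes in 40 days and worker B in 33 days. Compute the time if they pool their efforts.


Rate of A = 1/40 per day
Rate of B = 1/33 per day
Combined rate = 1/40 + 1/33 = 73/1320 ≈ 0.0553 per day
Days = 1 / combined rate = 1320/73
≈ 18.08 days

18.08 days


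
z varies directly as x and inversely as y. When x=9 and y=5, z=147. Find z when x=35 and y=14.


z = k·x/y
Solve for k using the known point: k = z·y/x = 147×5/9 = 735/9 ≈ 81.6667
Now evaluate at x=35, y=14:
z = k × 35 / 14 = (735 × 35) / (9 × 14) = 25725/126
≈ 204.1667

204.1667


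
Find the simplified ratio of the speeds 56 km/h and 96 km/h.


Ratio = 56:96
GCD = 8
Simplified = 7:12
Time ratio (same distance) = 12:7
Speed ratio = 7:12

7:12


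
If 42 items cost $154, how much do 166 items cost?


Direct proportion: y/x = constant
k = 154/42 ≈ 3.6667
y₂ = k × 166 = 154 × 166 / 42 = 25564/42
≈ 608.67

608.67


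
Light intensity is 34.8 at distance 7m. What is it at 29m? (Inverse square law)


I₁d₁² = I₂d₂²
I₂ = I₁ × (d₁/d₂)²
= 34.8 × (7/29)²
= 34.8 × 49/841
= 1705.2/841
≈ 2.0276

2.0276


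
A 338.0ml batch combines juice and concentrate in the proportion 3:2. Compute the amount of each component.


Total parts = 3 + 2 = 5
juice: 338.0 × 3/5 = 202.8ml
concentrate: 338.0 × 2/5 = 135.2ml
= 202.8ml and 135.2ml

202.8ml and 135.2ml


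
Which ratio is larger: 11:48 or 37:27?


11/48 = 0.2292
37/27 = 1.3704
0.2292 < 1.3704, so 11:48 is less
= 37:27

37:27


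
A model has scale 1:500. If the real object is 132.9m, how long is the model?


Model size = real / scale
= 132.9 / 500
= 0.2658 m

0.2658 m


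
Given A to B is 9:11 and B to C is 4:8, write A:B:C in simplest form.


Match B: multiply A:B by 4 → 36:44
Multiply B:C by 11 → 44:88
Combined: 36:44:88
GCD = 4
= 9:11:22

9:11:22


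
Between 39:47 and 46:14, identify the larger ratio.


39/47 = 0.8298
46/14 = 3.2857
0.8298 < 3.2857, so 39:47 is less
= 46:14

46:14


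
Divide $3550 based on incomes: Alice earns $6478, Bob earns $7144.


Total income = 6478 + 7144 = $13622
Alice: $3550 × 6478/13622 = $1688.22
Bob: $3550 × 7144/13622 = $1861.78
= Alice: $1688.22, Bob: $1861.78

Alice: $1688.22, Bob: $1861.78


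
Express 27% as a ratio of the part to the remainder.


27% means 27 parts out of 100; remainder = 73
Part : remainder = 27:73
GCD = 1
= 27:73

27:73


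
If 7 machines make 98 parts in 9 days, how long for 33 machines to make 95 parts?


Days ∝ work / workers, so d₂ = d₁ × (m₁/m₂) × (w₂/w₁)
Workers factor (inverse): 7/33 ≈ 0.2121
Work factor (direct): 95/98 ≈ 0.9694
d₂ = 9 × 7/33 × 95/98 = (9 × 7 × 95) / (33 × 98) = 5985/3234
≈ 1.85 days

1.85 days


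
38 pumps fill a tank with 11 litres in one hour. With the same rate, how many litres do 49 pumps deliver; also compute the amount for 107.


Direct proportion: y/x = constant
k = 11/38 ≈ 0.2895
y at x=49: k × 49 = 11 × 49 / 38 = 539/38 ≈ 14.18
y at x=107: k × 107 = 11 × 107 / 38 = 1177/38 ≈ 30.97
= 14.18 and 30.97

14.18 and 30.97


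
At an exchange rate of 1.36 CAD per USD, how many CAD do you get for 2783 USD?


Amount × rate = 2783 × 1.36
= 3784.88 CAD

3784.88 CAD


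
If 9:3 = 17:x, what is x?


Cross multiply: 9 × x = 3 × 17
9x = 51
x = 51 / 9
= 5.67

5.67


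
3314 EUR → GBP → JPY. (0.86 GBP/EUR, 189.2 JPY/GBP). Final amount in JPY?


Step 1: 3314 EUR × 0.86 = 2850.04 GBP
Step 2: 2850.04 GBP × 189.2 = 539227.57 JPY
Implied rate EUR→JPY = 0.86 × 189.2 = 162.7120
= 539227.57 JPY

539227.57 JPY


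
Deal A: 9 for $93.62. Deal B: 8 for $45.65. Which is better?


Deal A: $93.62/9 = $10.4022/unit
Deal B: $45.65/8 = $5.7063/unit
B is cheaper per unit
= Deal B

Deal B


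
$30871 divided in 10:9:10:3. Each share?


Total parts = 10 + 9 + 10 + 3 = 32
Part 1: 30871 × 10/32 = 9647.19
Part 2: 30871 × 9/32 = 8682.47
Part 3: 30871 × 10/32 = 9647.19
Part 4: 30871 × 3/32 = 2894.16
= Part 1: $9647.19, Part 2: $8682.47, Part 3: $9647.19, Part 4: $2894.16

Part 1: $9647.19, Part 2: $8682.47, Part 3: $9647.19, Part 4: $2894.16
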